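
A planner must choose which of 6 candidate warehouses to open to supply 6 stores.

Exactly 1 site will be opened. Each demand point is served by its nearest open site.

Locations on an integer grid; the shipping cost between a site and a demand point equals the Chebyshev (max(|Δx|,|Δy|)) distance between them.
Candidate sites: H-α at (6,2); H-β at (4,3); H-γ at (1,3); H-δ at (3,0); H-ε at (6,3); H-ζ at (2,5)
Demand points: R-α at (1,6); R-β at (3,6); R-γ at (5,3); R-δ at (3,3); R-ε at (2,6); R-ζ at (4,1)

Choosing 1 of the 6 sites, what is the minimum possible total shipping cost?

Open {H-ζ}.
  R-α→H-ζ 1, R-β→H-ζ 1, R-γ→H-ζ 3, R-δ→H-ζ 2, R-ε→H-ζ 1, R-ζ→H-ζ 4  ⇒ total 12.
Compare {H-β}: total 13.
Compare {H-γ}: total 18.
No size-1 selection does better; minimum is 12.

12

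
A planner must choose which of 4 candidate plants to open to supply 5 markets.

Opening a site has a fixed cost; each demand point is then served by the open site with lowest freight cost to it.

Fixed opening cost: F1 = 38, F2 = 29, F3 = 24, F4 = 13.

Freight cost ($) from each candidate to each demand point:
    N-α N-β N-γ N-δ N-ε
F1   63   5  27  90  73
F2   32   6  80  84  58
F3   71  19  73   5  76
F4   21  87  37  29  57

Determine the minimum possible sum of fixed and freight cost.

Open {F3, F4}: assign each demand point to its cheapest open site.
  N-α→F4 21, N-β→F3 19, N-γ→F4 37, N-δ→F3 5, N-ε→F4 57
  freight cost 139, fixed 37 → total 176.
Compare {F1, F4}: freight cost 139 + fixed 51 = 190.
Compare {F1, F3, F4}: freight cost 115 + fixed 75 = 190.
Compare {F2, F4}: freight cost 150 + fixed 42 = 192.
All other subsets cost ≥ 190. Minimum total cost: 176.

176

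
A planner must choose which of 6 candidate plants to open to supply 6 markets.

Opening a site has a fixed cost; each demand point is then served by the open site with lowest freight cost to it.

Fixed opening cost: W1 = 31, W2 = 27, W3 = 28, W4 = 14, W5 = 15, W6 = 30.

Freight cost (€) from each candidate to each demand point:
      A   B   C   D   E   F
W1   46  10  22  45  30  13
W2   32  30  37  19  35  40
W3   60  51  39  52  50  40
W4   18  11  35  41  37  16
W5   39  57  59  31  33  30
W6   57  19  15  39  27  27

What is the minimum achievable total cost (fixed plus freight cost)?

170

Open {W4, W6}: assign each demand point to its cheapest open site.
  A→W4 18, B→W4 11, C→W6 15, D→W6 39, E→W6 27, F→W4 16
  freight cost 126, fixed 44 → total 170.
Compare {W4}: freight cost 158 + fixed 14 = 172.
Compare {W4, W5}: freight cost 144 + fixed 29 = 173.
Compare {W2, W4}: freight cost 134 + fixed 41 = 175.
All other subsets cost ≥ 172. Minimum total cost: 170.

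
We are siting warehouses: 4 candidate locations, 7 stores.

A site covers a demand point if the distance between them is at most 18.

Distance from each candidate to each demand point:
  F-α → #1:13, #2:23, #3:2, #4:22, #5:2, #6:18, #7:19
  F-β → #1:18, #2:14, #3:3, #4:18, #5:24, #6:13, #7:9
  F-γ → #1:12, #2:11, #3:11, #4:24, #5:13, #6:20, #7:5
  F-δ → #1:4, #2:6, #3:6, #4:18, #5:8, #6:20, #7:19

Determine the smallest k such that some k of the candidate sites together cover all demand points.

2

Coverage sets (demand points within 18 of each site):
  F-α: {#1, #3, #5, #6}
  F-β: {#1, #2, #3, #4, #6, #7}
  F-γ: {#1, #2, #3, #5, #7}
  F-δ: {#1, #2, #3, #4, #5}
No single site covers all 7 demand points.
But {F-α, F-β} covers everything, so the minimum is 2.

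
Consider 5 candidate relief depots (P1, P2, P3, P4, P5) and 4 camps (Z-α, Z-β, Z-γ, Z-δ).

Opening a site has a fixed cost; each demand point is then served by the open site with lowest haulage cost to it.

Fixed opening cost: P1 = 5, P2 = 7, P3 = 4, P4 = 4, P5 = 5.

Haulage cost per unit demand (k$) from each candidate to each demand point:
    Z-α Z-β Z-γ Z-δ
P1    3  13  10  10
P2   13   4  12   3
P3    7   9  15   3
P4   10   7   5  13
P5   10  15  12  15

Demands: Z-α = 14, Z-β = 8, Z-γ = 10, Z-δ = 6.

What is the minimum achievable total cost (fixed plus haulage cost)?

Open {P1, P2, P4}: assign each demand point to its cheapest open site.
  Z-α→P1 14×3=42, Z-β→P2 8×4=32, Z-γ→P4 10×5=50, Z-δ→P2 6×3=18
  haulage cost 142, fixed 16 → total 158.
Compare {P1, P2, P3, P4}: haulage cost 142 + fixed 20 = 162.
Compare {P1, P2, P4, P5}: haulage cost 142 + fixed 21 = 163.
Compare {P1, P2, P3, P4, P5}: haulage cost 142 + fixed 25 = 167.
All other subsets cost ≥ 162. Minimum total cost: 158.

158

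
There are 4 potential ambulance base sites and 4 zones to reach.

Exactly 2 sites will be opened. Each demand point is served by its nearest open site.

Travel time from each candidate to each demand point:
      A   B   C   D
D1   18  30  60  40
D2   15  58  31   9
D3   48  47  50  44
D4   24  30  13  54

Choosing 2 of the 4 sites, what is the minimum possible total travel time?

Open {D2, D4}.
  A→D2 15, B→D4 30, C→D4 13, D→D2 9  ⇒ total 67.
Compare {D1, D2}: total 85.
Compare {D1, D4}: total 101.
No size-2 selection does better; minimum is 67.

67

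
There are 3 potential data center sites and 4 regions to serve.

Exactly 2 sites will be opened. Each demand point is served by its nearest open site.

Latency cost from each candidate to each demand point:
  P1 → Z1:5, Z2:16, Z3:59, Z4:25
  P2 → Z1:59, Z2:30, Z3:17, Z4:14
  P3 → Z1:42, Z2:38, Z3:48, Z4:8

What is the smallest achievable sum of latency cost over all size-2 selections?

52

Open {P1, P2}.
  Z1→P1 5, Z2→P1 16, Z3→P2 17, Z4→P2 14  ⇒ total 52.
Compare {P1, P3}: total 77.
Compare {P2, P3}: total 97.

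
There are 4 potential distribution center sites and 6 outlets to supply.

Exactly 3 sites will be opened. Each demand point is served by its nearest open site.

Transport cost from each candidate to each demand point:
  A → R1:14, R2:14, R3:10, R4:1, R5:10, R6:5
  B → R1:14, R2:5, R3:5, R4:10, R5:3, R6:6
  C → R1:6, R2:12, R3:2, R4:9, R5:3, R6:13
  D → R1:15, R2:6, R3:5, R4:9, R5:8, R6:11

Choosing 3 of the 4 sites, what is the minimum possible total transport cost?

22

Open {A, B, C}.
  R1→C 6, R2→B 5, R3→C 2, R4→A 1, R5→B 3, R6→A 5  ⇒ total 22.
Compare {A, C, D}: total 23.
Compare {B, C, D}: total 31.
No size-3 selection does better; minimum is 22.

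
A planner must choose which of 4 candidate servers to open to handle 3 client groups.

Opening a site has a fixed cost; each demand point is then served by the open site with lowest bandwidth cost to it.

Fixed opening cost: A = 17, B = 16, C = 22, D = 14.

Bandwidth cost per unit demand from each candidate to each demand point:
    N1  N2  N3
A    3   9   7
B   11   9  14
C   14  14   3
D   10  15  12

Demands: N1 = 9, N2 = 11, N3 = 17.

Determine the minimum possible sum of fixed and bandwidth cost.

Open {A, C}: assign each demand point to its cheapest open site.
  N1→A 9×3=27, N2→A 11×9=99, N3→C 17×3=51
  bandwidth cost 177, fixed 39 → total 216.
Compare {A, C, D}: bandwidth cost 177 + fixed 53 = 230.
Compare {A, B, C}: bandwidth cost 177 + fixed 55 = 232.
Compare {A, B, C, D}: bandwidth cost 177 + fixed 69 = 246.
All other subsets cost ≥ 230. Minimum total cost: 216.

216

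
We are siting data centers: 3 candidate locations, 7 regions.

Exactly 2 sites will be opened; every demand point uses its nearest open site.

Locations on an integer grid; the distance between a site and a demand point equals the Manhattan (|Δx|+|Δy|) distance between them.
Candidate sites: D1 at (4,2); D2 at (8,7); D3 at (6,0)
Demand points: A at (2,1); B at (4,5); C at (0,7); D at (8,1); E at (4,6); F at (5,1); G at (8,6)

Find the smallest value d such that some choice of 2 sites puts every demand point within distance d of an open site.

8

Open {D1, D2}.
  Farthest demand point is C at distance 8 (to D2); all others are ≤ 8.
With {D2, D3} the worst case is 8.
With {D1, D3} the worst case is 9.
No size-2 selection achieves below 8.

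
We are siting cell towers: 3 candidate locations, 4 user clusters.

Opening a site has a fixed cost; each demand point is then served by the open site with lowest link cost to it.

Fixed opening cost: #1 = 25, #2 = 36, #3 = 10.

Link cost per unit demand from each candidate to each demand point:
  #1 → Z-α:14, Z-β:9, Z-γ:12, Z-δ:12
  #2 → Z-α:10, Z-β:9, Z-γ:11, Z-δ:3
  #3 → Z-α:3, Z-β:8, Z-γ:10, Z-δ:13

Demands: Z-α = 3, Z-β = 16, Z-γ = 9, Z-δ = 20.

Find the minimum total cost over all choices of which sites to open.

333

Open {#2, #3}: assign each demand point to its cheapest open site.
  Z-α→#3 3×3=9, Z-β→#3 16×8=128, Z-γ→#3 9×10=90, Z-δ→#2 20×3=60
  link cost 287, fixed 46 → total 333.
Compare {#1, #2, #3}: link cost 287 + fixed 71 = 358.
Compare {#2}: link cost 333 + fixed 36 = 369.
Compare {#1, #2}: link cost 333 + fixed 61 = 394.
All other subsets cost ≥ 358. Minimum total cost: 333.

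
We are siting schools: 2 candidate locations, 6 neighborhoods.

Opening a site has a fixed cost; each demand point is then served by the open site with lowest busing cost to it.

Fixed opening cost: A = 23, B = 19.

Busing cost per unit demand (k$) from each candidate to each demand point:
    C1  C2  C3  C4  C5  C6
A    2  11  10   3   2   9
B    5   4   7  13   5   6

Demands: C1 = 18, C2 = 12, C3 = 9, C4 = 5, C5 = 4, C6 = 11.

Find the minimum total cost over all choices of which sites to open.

278

Open {A, B}: assign each demand point to its cheapest open site.
  C1→A 18×2=36, C2→B 12×4=48, C3→B 9×7=63, C4→A 5×3=15, C5→A 4×2=8, C6→B 11×6=66
  busing cost 236, fixed 42 → total 278.
Compare {B}: busing cost 352 + fixed 19 = 371.
Compare {A}: busing cost 380 + fixed 23 = 403.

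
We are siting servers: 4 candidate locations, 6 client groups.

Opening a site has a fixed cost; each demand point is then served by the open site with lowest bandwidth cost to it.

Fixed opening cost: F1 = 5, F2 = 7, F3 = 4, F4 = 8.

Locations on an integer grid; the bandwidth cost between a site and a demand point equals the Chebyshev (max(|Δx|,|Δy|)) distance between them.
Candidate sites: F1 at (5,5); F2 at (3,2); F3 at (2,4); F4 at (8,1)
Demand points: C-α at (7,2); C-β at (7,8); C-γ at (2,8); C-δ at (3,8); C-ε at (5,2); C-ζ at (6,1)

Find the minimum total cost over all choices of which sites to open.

Open {F1}: assign each demand point to its cheapest open site.
  C-α→F1 3, C-β→F1 3, C-γ→F1 3, C-δ→F1 3, C-ε→F1 3, C-ζ→F1 4
  bandwidth cost 19, fixed 5 → total 24.
Compare {F1, F3}: bandwidth cost 19 + fixed 9 = 28.
Compare {F1, F4}: bandwidth cost 15 + fixed 13 = 28.
Compare {F3}: bandwidth cost 25 + fixed 4 = 29.
All other subsets cost ≥ 28. Minimum total cost: 24.

24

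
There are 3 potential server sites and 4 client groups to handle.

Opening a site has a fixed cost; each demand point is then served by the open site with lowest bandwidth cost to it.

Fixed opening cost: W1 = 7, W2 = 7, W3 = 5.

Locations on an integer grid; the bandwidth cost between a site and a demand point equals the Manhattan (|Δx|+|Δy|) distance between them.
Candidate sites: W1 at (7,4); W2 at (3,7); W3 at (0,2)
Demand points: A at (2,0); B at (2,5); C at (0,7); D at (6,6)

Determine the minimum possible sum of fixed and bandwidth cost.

25

Open {W2}: assign each demand point to its cheapest open site.
  A→W2 8, B→W2 3, C→W2 3, D→W2 4
  bandwidth cost 18, fixed 7 → total 25.
Compare {W2, W3}: bandwidth cost 14 + fixed 12 = 26.
Compare {W3}: bandwidth cost 24 + fixed 5 = 29.
Compare {W1, W3}: bandwidth cost 17 + fixed 12 = 29.
All other subsets cost ≥ 26. Minimum total cost: 25.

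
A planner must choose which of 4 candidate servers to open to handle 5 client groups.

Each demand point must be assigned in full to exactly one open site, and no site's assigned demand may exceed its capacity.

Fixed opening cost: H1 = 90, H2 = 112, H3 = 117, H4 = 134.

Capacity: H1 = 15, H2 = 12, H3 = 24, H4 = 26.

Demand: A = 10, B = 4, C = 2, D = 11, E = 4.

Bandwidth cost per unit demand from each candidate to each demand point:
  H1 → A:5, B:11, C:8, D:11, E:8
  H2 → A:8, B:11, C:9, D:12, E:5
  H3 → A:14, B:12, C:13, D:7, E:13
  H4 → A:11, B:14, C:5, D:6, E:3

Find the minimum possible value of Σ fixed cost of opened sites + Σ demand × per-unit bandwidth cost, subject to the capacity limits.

Open {H1, H4}; cheapest assignment that respects the capacities:
  H1 (cap 15, load 14): A, B — cost 10×5 + 4×11 = 94
  H4 (cap 26, load 17): C, D, E — cost 2×5 + 11×6 + 4×3 = 88
  Shipping 182, fixed 224 → total 406.
  Any other capacity-feasible assignment to {H1, H4} ships for at least 182.
Compare {H1, H3}: its best feasible assignment gives total 440.
Compare {H2, H4}: its best feasible assignment gives total 470.
Every other set of open sites that can feasibly serve all demand totals ≥ 440 even under its best assignment. Minimum: 406.

406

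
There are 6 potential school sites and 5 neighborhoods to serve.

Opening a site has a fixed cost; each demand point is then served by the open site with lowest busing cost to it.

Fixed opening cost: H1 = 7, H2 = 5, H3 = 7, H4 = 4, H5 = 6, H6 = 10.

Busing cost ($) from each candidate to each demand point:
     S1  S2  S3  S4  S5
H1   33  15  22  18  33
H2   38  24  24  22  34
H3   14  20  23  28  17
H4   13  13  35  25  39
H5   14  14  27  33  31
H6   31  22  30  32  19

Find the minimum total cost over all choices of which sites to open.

100

Open {H1, H3}: assign each demand point to its cheapest open site.
  S1→H3 14, S2→H1 15, S3→H1 22, S4→H1 18, S5→H3 17
  busing cost 86, fixed 14 → total 100.
Compare {H1, H3, H4}: busing cost 83 + fixed 18 = 101.
Compare {H3, H4}: busing cost 91 + fixed 11 = 102.
Compare {H2, H3, H4}: busing cost 88 + fixed 16 = 104.
All other subsets cost ≥ 101. Minimum total cost: 100.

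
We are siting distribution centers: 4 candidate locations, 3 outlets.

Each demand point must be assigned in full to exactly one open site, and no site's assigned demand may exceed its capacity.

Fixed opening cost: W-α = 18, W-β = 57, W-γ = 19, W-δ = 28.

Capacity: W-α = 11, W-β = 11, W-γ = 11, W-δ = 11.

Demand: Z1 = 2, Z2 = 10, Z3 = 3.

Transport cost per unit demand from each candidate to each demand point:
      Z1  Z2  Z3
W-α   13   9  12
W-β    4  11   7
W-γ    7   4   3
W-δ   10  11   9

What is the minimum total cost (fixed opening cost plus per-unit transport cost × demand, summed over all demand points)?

134

Open {W-γ, W-δ}; cheapest assignment that respects the capacities:
  W-γ (cap 11, load 10): Z2 — cost 10×4 = 40
  W-δ (cap 11, load 5): Z1, Z3 — cost 2×10 + 3×9 = 47
  Shipping 87, fixed 47 → total 134.
  Any other capacity-feasible assignment to {W-γ, W-δ} ships for at least 87.
Compare {W-α, W-γ}: its best feasible assignment gives total 139.
Compare {W-β, W-γ}: its best feasible assignment gives total 145.
Every other set of open sites that can feasibly serve all demand totals ≥ 139 even under its best assignment. Minimum: 134.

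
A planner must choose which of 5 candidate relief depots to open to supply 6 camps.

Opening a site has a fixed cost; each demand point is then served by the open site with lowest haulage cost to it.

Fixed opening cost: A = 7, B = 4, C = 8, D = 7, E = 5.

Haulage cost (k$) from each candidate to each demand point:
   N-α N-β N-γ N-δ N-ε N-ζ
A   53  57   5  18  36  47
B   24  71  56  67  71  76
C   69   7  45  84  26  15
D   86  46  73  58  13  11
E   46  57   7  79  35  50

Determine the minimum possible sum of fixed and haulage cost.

104

Open {A, B, C, D}: assign each demand point to its cheapest open site.
  N-α→B 24, N-β→C 7, N-γ→A 5, N-δ→A 18, N-ε→D 13, N-ζ→D 11
  haulage cost 78, fixed 26 → total 104.
Compare {A, B, C, D, E}: haulage cost 78 + fixed 31 = 109.
Compare {A, B, C}: haulage cost 95 + fixed 19 = 114.
Compare {A, B, C, E}: haulage cost 95 + fixed 24 = 119.
All other subsets cost ≥ 109. Minimum total cost: 104.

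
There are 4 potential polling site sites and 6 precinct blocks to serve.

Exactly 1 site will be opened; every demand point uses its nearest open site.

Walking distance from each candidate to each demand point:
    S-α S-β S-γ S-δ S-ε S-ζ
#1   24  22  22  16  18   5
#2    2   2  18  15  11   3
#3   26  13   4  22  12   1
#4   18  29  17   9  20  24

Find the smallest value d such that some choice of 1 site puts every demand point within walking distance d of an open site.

Open {#2}.
  Farthest demand point is S-γ at walking distance 18 (to #2); all others are ≤ 18.
With {#1} the worst case is 24.
With {#3} the worst case is 26.
No size-1 selection achieves below 18.

18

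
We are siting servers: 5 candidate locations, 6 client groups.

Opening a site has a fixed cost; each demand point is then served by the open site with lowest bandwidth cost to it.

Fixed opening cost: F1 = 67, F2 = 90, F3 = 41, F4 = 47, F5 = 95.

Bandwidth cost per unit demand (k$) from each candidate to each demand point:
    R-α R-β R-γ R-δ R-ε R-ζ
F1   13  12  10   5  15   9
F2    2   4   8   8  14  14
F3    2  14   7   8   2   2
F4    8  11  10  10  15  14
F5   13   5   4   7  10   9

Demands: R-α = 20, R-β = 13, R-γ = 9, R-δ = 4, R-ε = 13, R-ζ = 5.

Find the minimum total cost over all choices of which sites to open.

341

Open {F3, F5}: assign each demand point to its cheapest open site.
  R-α→F3 20×2=40, R-β→F5 13×5=65, R-γ→F5 9×4=36, R-δ→F5 4×7=28, R-ε→F3 13×2=26, R-ζ→F3 5×2=10
  bandwidth cost 205, fixed 136 → total 341.
Compare {F2, F3}: bandwidth cost 223 + fixed 131 = 354.
Compare {F3, F4, F5}: bandwidth cost 205 + fixed 183 = 388.
Compare {F3}: bandwidth cost 353 + fixed 41 = 394.
All other subsets cost ≥ 354. Minimum total cost: 341.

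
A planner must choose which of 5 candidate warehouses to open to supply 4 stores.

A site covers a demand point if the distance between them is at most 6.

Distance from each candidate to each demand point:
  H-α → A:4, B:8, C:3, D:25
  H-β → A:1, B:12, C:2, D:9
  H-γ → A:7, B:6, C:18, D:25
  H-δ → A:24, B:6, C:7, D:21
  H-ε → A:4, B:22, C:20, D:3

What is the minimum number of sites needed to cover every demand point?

3

Coverage sets (demand points within 6 of each site):
  H-α: {A, C}
  H-β: {A, C}
  H-γ: {B}
  H-δ: {B}
  H-ε: {A, D}
No 2 sites suffice: every size-2 union leaves at least one demand point uncovered.
But {H-α, H-γ, H-ε} covers everything, so the minimum is 3.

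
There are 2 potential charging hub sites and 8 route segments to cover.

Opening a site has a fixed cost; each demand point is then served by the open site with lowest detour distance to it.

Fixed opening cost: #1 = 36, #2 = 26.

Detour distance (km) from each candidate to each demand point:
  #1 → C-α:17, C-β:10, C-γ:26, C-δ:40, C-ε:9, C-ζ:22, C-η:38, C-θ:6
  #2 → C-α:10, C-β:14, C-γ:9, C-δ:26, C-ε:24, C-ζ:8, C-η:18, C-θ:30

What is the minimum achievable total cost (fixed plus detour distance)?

158

Open {#1, #2}: assign each demand point to its cheapest open site.
  C-α→#2 10, C-β→#1 10, C-γ→#2 9, C-δ→#2 26, C-ε→#1 9, C-ζ→#2 8, C-η→#2 18, C-θ→#1 6
  detour distance 96, fixed 62 → total 158.
Compare {#2}: detour distance 139 + fixed 26 = 165.
Compare {#1}: detour distance 168 + fixed 36 = 204.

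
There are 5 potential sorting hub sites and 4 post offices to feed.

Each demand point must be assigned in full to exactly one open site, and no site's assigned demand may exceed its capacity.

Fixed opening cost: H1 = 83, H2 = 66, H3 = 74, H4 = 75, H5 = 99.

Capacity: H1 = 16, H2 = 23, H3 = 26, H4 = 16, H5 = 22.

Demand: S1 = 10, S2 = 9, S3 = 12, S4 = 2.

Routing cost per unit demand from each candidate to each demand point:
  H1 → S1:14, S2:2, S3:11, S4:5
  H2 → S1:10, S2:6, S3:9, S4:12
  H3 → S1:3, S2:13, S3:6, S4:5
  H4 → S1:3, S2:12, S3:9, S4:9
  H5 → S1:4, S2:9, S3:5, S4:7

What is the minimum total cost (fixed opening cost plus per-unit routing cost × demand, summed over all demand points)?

287

Open {H1, H3}; cheapest assignment that respects the capacities:
  H1 (cap 16, load 11): S2, S4 — cost 9×2 + 2×5 = 28
  H3 (cap 26, load 22): S1, S3 — cost 10×3 + 12×6 = 102
  Shipping 130, fixed 157 → total 287.
  Any other capacity-feasible assignment to {H1, H3} ships for at least 130.
Compare {H2, H3}: its best feasible assignment gives total 306.
Compare {H1, H5}: its best feasible assignment gives total 310.
Every other set of open sites that can feasibly serve all demand totals ≥ 306 even under its best assignment. Minimum: 287.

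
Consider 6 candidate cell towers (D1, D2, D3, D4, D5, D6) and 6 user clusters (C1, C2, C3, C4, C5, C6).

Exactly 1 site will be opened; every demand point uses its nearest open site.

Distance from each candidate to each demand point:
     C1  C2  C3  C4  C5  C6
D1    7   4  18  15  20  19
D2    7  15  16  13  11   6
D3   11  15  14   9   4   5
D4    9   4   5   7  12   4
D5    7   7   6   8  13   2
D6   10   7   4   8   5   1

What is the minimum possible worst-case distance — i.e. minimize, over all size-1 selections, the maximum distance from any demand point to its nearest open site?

Open {D6}.
  Farthest demand point is C1 at distance 10 (to D6); all others are ≤ 10.
With {D4} the worst case is 12.
With {D5} the worst case is 13.
No size-1 selection achieves below 10.

10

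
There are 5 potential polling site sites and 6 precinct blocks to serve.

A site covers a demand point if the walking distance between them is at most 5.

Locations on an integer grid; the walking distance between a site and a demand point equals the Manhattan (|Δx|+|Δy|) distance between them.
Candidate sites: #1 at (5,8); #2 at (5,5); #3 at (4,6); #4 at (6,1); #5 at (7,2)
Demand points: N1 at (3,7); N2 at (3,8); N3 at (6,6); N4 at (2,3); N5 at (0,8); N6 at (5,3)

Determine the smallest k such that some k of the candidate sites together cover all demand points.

2

Coverage sets (demand points within 5 of each site):
  #1: {N1, N2, N3, N5, N6}
  #2: {N1, N2, N3, N4, N6}
  #3: {N1, N2, N3, N4, N6}
  #4: {N3, N6}
  #5: {N3, N6}
No single site covers all 6 demand points.
But {#1, #2} covers everything, so the minimum is 2.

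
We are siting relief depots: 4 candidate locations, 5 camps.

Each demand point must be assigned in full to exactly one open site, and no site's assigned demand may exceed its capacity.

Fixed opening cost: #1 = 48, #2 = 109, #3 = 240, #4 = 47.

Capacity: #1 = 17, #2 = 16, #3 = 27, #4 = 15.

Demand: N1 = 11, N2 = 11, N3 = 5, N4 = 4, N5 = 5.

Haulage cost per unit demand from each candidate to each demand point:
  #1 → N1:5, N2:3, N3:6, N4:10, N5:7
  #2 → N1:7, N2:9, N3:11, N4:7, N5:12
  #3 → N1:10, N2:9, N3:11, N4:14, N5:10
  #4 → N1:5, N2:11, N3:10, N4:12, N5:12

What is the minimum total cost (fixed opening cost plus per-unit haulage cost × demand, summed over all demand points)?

Open {#1, #2, #4}; cheapest assignment that respects the capacities:
  #1 (cap 17, load 16): N2, N3 — cost 11×3 + 5×6 = 63
  #2 (cap 16, load 9): N4, N5 — cost 4×7 + 5×12 = 88
  #4 (cap 15, load 11): N1 — cost 11×5 = 55
  Shipping 206, fixed 204 → total 410.
  Any other capacity-feasible assignment to {#1, #2, #4} ships for at least 206.
Compare {#1, #3, #4}: its best feasible assignment gives total 551.
Compare {#1, #3}: its best feasible assignment gives total 567.
Every other set of open sites that can feasibly serve all demand totals ≥ 551 even under its best assignment. Minimum: 410.

410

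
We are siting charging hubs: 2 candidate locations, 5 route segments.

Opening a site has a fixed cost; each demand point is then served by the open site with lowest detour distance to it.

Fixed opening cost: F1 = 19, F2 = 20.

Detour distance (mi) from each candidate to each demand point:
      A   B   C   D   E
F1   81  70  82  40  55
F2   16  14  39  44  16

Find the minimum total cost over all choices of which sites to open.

149

Open {F2}: assign each demand point to its cheapest open site.
  A→F2 16, B→F2 14, C→F2 39, D→F2 44, E→F2 16
  detour distance 129, fixed 20 → total 149.
Compare {F1, F2}: detour distance 125 + fixed 39 = 164.
Compare {F1}: detour distance 328 + fixed 19 = 347.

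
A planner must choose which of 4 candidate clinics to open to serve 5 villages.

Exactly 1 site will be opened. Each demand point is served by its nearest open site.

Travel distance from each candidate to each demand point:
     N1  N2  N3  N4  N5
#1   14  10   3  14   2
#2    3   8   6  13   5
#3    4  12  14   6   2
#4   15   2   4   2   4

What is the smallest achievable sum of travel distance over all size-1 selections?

27

Open {#4}.
  N1→#4 15, N2→#4 2, N3→#4 4, N4→#4 2, N5→#4 4  ⇒ total 27.
Compare {#2}: total 35.
Compare {#3}: total 38.
No size-1 selection does better; minimum is 27.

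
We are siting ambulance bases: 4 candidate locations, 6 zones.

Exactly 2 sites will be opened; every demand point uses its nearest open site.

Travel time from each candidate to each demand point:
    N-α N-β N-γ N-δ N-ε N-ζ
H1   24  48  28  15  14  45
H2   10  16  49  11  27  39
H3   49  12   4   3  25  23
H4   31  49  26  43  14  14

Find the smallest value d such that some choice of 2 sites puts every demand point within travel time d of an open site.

24

Open {H1, H3}.
  Farthest demand point is N-α at travel time 24 (to H1); all others are ≤ 24.
With {H2, H3} the worst case is 25.
With {H2, H4} the worst case is 26.
No size-2 selection achieves below 24.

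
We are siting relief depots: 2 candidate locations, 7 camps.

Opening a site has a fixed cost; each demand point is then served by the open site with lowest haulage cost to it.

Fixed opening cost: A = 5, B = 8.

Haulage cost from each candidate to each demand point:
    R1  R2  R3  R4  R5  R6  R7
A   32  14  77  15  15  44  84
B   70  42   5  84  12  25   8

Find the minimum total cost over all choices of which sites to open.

Open {A, B}: assign each demand point to its cheapest open site.
  R1→A 32, R2→A 14, R3→B 5, R4→A 15, R5→B 12, R6→B 25, R7→B 8
  haulage cost 111, fixed 13 → total 124.
Compare {B}: haulage cost 246 + fixed 8 = 254.
Compare {A}: haulage cost 281 + fixed 5 = 286.

124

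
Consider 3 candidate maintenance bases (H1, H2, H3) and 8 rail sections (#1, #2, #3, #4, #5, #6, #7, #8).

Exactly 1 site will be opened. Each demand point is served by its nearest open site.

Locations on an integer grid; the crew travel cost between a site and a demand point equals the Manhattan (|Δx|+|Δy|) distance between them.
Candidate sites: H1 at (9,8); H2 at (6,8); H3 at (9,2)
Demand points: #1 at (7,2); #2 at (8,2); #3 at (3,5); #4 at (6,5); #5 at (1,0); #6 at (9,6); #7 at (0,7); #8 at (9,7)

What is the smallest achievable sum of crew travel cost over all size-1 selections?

Open {H3}.
  #1→H3 2, #2→H3 1, #3→H3 9, #4→H3 6, #5→H3 10, #6→H3 4, #7→H3 14, #8→H3 5  ⇒ total 51.
Compare {H2}: total 53.
Compare {H1}: total 59.

51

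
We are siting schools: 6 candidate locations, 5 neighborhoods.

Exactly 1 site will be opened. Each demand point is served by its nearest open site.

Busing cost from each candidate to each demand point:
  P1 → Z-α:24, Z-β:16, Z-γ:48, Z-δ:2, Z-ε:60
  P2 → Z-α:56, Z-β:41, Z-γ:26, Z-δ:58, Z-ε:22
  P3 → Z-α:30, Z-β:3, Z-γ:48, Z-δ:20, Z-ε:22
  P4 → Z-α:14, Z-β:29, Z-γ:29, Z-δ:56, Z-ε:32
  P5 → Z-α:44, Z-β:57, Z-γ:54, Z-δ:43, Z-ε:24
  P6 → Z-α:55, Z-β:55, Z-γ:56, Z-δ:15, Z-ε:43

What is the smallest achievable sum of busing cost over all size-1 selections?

Open {P3}.
  Z-α→P3 30, Z-β→P3 3, Z-γ→P3 48, Z-δ→P3 20, Z-ε→P3 22  ⇒ total 123.
Compare {P1}: total 150.
Compare {P4}: total 160.
No size-1 selection does better; minimum is 123.

123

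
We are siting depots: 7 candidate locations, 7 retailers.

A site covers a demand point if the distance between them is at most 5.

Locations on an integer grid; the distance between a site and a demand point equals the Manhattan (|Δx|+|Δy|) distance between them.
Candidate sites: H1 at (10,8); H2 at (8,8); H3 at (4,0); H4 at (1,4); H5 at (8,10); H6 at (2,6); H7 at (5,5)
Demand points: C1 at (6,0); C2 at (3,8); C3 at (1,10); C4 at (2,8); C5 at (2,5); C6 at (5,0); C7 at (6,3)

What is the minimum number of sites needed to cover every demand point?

2

Coverage sets (demand points within 5 of each site):
  H1: {}
  H2: {C2}
  H3: {C1, C6, C7}
  H4: {C4, C5}
  H5: {}
  H6: {C2, C3, C4, C5}
  H7: {C2, C5, C6, C7}
No single site covers all 7 demand points.
But {H3, H6} covers everything, so the minimum is 2.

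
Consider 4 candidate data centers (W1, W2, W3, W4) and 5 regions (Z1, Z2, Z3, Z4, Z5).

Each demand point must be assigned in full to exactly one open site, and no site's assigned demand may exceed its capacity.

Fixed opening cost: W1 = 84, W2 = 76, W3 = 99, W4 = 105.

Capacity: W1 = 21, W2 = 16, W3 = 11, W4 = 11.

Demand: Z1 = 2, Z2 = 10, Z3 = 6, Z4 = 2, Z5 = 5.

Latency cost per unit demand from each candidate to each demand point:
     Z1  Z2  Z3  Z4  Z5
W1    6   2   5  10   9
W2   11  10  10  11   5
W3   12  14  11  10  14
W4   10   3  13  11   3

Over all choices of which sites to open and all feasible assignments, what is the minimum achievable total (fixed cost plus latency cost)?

Open {W1, W2}; cheapest assignment that respects the capacities:
  W1 (cap 21, load 20): Z1, Z2, Z3, Z4 — cost 2×6 + 10×2 + 6×5 + 2×10 = 82
  W2 (cap 16, load 5): Z5 — cost 5×5 = 25
  Shipping 107, fixed 160 → total 267.
  Any other capacity-feasible assignment to {W1, W2} ships for at least 107.
Compare {W1, W4}: its best feasible assignment gives total 286.
Compare {W1, W3}: its best feasible assignment gives total 322.
Every other set of open sites that can feasibly serve all demand totals ≥ 286 even under its best assignment. Minimum: 267.

267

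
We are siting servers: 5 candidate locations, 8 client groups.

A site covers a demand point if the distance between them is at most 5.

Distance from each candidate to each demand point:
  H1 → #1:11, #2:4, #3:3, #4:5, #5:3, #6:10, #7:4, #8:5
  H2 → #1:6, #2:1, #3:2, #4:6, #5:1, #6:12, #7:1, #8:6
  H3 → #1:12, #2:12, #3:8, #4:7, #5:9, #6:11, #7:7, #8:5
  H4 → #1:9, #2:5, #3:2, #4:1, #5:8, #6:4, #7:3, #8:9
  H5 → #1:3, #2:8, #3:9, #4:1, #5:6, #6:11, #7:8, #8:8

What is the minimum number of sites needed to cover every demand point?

Coverage sets (demand points within 5 of each site):
  H1: {#2, #3, #4, #5, #7, #8}
  H2: {#2, #3, #5, #7}
  H3: {#8}
  H4: {#2, #3, #4, #6, #7}
  H5: {#1, #4}
No 2 sites suffice: every size-2 union leaves at least one demand point uncovered.
But {H1, H4, H5} covers everything, so the minimum is 3.

3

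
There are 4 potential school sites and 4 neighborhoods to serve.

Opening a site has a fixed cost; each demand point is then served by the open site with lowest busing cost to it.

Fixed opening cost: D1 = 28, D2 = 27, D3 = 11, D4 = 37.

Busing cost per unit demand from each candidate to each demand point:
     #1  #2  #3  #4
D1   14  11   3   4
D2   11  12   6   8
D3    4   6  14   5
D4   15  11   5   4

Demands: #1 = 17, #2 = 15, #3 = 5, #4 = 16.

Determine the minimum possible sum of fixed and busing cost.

Open {D1, D3}: assign each demand point to its cheapest open site.
  #1→D3 17×4=68, #2→D3 15×6=90, #3→D1 5×3=15, #4→D1 16×4=64
  busing cost 237, fixed 39 → total 276.
Compare {D3, D4}: busing cost 247 + fixed 48 = 295.
Compare {D1, D2, D3}: busing cost 237 + fixed 66 = 303.
Compare {D2, D3}: busing cost 268 + fixed 38 = 306.
All other subsets cost ≥ 295. Minimum total cost: 276.

276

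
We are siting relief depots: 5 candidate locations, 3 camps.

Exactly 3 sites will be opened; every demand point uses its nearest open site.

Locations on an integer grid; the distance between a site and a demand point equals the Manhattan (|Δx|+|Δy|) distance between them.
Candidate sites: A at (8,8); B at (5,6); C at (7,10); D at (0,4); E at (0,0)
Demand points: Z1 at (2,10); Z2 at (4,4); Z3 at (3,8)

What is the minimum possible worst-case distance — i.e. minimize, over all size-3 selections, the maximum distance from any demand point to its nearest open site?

Open {A, B, C}.
  Farthest demand point is Z1 at distance 5 (to C); all others are ≤ 5.
With {A, C, D} the worst case is 5.
With {B, C, D} the worst case is 5.
No size-3 selection achieves below 5.

5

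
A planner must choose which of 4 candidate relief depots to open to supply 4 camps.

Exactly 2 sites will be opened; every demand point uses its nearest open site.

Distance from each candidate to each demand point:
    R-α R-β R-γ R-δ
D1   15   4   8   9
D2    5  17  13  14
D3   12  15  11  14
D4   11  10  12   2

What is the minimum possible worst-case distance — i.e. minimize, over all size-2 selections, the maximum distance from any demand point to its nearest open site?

Open {D1, D2}.
  Farthest demand point is R-δ at distance 9 (to D1); all others are ≤ 9.
With {D1, D4} the worst case is 11.
With {D3, D4} the worst case is 11.
No size-2 selection achieves below 9.

9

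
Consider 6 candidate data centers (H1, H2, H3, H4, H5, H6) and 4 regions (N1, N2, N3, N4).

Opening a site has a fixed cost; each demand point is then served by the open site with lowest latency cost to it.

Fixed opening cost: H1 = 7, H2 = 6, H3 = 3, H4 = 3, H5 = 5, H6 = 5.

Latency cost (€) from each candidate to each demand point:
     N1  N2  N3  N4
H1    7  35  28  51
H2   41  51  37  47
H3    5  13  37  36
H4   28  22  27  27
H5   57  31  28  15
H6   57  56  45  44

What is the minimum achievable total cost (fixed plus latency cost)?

Open {H3, H5}: assign each demand point to its cheapest open site.
  N1→H3 5, N2→H3 13, N3→H5 28, N4→H5 15
  latency cost 61, fixed 8 → total 69.
Compare {H3, H4, H5}: latency cost 60 + fixed 11 = 71.
Compare {H3, H5, H6}: latency cost 61 + fixed 13 = 74.
Compare {H2, H3, H5}: latency cost 61 + fixed 14 = 75.
All other subsets cost ≥ 71. Minimum total cost: 69.

69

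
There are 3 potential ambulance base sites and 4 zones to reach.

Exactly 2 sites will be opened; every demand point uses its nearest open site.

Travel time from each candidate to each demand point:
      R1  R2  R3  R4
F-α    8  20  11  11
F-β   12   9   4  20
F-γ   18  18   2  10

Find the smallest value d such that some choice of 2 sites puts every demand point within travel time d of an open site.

Open {F-α, F-β}.
  Farthest demand point is R4 at travel time 11 (to F-α); all others are ≤ 11.
With {F-β, F-γ} the worst case is 12.
With {F-α, F-γ} the worst case is 18.
No size-2 selection achieves below 11.

11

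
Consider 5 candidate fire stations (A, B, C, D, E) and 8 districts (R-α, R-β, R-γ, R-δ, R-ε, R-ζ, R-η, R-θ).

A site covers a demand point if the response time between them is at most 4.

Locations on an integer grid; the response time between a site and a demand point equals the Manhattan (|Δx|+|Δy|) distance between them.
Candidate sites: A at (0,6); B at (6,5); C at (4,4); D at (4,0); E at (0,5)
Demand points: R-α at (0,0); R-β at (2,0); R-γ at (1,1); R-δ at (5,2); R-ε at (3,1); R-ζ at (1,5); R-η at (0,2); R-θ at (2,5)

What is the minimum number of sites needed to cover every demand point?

2

Coverage sets (demand points within 4 of each site):
  A: {R-ζ, R-η, R-θ}
  B: {R-δ, R-θ}
  C: {R-δ, R-ε, R-ζ, R-θ}
  D: {R-α, R-β, R-γ, R-δ, R-ε}
  E: {R-ζ, R-η, R-θ}
No single site covers all 8 demand points.
But {A, D} covers everything, so the minimum is 2.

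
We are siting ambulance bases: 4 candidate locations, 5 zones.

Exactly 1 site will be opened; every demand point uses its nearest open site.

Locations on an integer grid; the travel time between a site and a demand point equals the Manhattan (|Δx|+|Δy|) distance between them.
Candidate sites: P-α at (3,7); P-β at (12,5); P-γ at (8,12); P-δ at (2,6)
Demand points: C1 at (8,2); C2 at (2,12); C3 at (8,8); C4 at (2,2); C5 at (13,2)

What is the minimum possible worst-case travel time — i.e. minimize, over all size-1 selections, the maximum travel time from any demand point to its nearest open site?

Open {P-α}.
  Farthest demand point is C5 at travel time 15 (to P-α); all others are ≤ 15.
With {P-δ} the worst case is 15.
With {P-γ} the worst case is 16.
No size-1 selection achieves below 15.

15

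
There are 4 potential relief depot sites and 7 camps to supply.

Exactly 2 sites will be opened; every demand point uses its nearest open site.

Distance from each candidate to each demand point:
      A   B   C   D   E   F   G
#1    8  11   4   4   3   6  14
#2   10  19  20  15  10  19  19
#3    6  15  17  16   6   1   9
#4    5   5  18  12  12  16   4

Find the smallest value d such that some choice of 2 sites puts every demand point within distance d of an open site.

6

Open {#1, #4}.
  Farthest demand point is F at distance 6 (to #1); all others are ≤ 6.
With {#1, #3} the worst case is 11.
With {#1, #2} the worst case is 14.
No size-2 selection achieves below 6.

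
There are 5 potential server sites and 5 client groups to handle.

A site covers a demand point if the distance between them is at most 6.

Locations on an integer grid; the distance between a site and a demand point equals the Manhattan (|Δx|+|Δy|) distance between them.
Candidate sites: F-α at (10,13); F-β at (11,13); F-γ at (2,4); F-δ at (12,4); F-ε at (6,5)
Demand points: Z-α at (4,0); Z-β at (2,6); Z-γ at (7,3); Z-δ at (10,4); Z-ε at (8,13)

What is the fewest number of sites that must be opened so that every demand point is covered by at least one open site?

3

Coverage sets (demand points within 6 of each site):
  F-α: {Z-ε}
  F-β: {Z-ε}
  F-γ: {Z-α, Z-β, Z-γ}
  F-δ: {Z-γ, Z-δ}
  F-ε: {Z-β, Z-γ, Z-δ}
No 2 sites suffice: every size-2 union leaves at least one demand point uncovered.
But {F-α, F-γ, F-δ} covers everything, so the minimum is 3.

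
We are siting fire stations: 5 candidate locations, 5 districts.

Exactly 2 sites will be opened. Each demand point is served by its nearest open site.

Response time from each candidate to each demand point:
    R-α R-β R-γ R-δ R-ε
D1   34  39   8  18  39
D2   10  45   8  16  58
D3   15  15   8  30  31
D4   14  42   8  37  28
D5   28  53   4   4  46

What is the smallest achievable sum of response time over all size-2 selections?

Open {D3, D5}.
  R-α→D3 15, R-β→D3 15, R-γ→D5 4, R-δ→D5 4, R-ε→D3 31  ⇒ total 69.
Compare {D2, D3}: total 80.
Compare {D1, D3}: total 87.
No size-2 selection does better; minimum is 69.

69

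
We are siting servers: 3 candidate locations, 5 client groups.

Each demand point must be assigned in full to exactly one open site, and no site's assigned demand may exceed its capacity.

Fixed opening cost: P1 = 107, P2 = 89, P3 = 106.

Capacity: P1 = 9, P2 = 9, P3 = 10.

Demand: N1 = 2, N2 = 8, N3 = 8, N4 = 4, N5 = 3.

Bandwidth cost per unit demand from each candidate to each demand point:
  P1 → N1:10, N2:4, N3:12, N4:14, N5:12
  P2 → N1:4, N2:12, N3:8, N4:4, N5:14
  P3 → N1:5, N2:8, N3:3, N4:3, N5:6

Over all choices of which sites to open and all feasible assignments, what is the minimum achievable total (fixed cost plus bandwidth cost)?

Open {P1, P2, P3}; cheapest assignment that respects the capacities:
  P1 (cap 9, load 8): N2 — cost 8×4 = 32
  P2 (cap 9, load 9): N1, N4, N5 — cost 2×4 + 4×4 + 3×14 = 66
  P3 (cap 10, load 8): N3 — cost 8×3 = 24
  Shipping 122, fixed 302 → total 424.
  Any other capacity-feasible assignment to {P1, P2, P3} ships for at least 122.
Total demand is 25 and no other set of sites has combined capacity ≥ 25, so {P1, P2, P3} is the only feasible choice of open sites. Minimum: 424.

424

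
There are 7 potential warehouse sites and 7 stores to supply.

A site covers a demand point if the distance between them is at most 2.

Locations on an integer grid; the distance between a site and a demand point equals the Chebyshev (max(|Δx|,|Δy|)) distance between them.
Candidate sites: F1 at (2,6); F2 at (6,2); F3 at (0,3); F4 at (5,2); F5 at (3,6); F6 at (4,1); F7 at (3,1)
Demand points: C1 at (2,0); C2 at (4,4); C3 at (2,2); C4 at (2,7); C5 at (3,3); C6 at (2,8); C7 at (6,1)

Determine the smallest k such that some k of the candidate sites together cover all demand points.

Coverage sets (demand points within 2 of each site):
  F1: {C2, C4, C6}
  F2: {C2, C7}
  F3: {C3}
  F4: {C2, C5, C7}
  F5: {C2, C4, C6}
  F6: {C1, C3, C5, C7}
  F7: {C1, C3, C5}
No single site covers all 7 demand points.
But {F1, F6} covers everything, so the minimum is 2.

2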